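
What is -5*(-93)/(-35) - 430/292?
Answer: -15083/1022 ≈ -14.758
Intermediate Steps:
-5*(-93)/(-35) - 430/292 = 465*(-1/35) - 430*1/292 = -93/7 - 215/146 = -15083/1022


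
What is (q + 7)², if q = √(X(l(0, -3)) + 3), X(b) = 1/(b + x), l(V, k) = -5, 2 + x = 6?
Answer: (7 + √2)² ≈ 70.799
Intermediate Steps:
x = 4 (x = -2 + 6 = 4)
X(b) = 1/(4 + b) (X(b) = 1/(b + 4) = 1/(4 + b))
q = √2 (q = √(1/(4 - 5) + 3) = √(1/(-1) + 3) = √(-1 + 3) = √2 ≈ 1.4142)
(q + 7)² = (√2 + 7)² = (7 + √2)²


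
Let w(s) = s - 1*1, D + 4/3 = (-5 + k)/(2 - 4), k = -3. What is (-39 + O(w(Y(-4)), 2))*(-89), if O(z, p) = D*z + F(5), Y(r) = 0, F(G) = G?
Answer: 9790/3 ≈ 3263.3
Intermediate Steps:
D = 8/3 (D = -4/3 + (-5 - 3)/(2 - 4) = -4/3 - 8/(-2) = -4/3 - 8*(-½) = -4/3 + 4 = 8/3 ≈ 2.6667)
w(s) = -1 + s (w(s) = s - 1 = -1 + s)
O(z, p) = 5 + 8*z/3 (O(z, p) = 8*z/3 + 5 = 5 + 8*z/3)
(-39 + O(w(Y(-4)), 2))*(-89) = (-39 + (5 + 8*(-1 + 0)/3))*(-89) = (-39 + (5 + (8/3)*(-1)))*(-89) = (-39 + (5 - 8/3))*(-89) = (-39 + 7/3)*(-89) = -110/3*(-89) = 9790/3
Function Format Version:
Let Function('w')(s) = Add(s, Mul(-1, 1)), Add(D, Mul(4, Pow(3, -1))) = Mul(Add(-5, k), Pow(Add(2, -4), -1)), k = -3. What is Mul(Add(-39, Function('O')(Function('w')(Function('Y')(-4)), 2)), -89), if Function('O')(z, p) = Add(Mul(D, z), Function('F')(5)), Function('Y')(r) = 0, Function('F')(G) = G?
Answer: Rational(9790, 3) ≈ 3263.3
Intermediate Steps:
D = Rational(8, 3) (D = Add(Rational(-4, 3), Mul(Add(-5, -3), Pow(Add(2, -4), -1))) = Add(Rational(-4, 3), Mul(-8, Pow(-2, -1))) = Add(Rational(-4, 3), Mul(-8, Rational(-1, 2))) = Add(Rational(-4, 3), 4) = Rational(8, 3) ≈ 2.6667)
Function('w')(s) = Add(-1, s) (Function('w')(s) = Add(s, -1) = Add(-1, s))
Function('O')(z, p) = Add(5, Mul(Rational(8, 3), z)) (Function('O')(z, p) = Add(Mul(Rational(8, 3), z), 5) = Add(5, Mul(Rational(8, 3), z)))
Mul(Add(-39, Function('O')(Function('w')(Function('Y')(-4)), 2)), -89) = Mul(Add(-39, Add(5, Mul(Rational(8, 3), Add(-1, 0)))), -89) = Mul(Add(-39, Add(5, Mul(Rational(8, 3), -1))), -89) = Mul(Add(-39, Add(5, Rational(-8, 3))), -89) = Mul(Add(-39, Rational(7, 3)), -89) = Mul(Rational(-110, 3), -89) = Rational(9790, 3)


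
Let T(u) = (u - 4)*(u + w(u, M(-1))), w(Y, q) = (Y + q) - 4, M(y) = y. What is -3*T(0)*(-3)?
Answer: 180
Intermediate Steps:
w(Y, q) = -4 + Y + q
T(u) = (-5 + 2*u)*(-4 + u) (T(u) = (u - 4)*(u + (-4 + u - 1)) = (-4 + u)*(u + (-5 + u)) = (-4 + u)*(-5 + 2*u) = (-5 + 2*u)*(-4 + u))
-3*T(0)*(-3) = -3*(20 - 13*0 + 2*0²)*(-3) = -3*(20 + 0 + 2*0)*(-3) = -3*(20 + 0 + 0)*(-3) = -3*20*(-3) = -60*(-3) = 180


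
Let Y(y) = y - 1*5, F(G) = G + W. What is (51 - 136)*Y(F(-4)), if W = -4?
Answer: 1105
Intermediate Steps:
F(G) = -4 + G (F(G) = G - 4 = -4 + G)
Y(y) = -5 + y (Y(y) = y - 5 = -5 + y)
(51 - 136)*Y(F(-4)) = (51 - 136)*(-5 + (-4 - 4)) = -85*(-5 - 8) = -85*(-13) = 1105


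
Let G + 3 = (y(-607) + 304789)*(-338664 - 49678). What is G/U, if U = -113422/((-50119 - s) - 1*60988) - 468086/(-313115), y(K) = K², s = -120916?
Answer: 802992690410992353965/30922673956 ≈ 2.5968e+10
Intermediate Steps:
U = -30922673956/3071345035 (U = -113422/((-50119 - 1*(-120916)) - 1*60988) - 468086/(-313115) = -113422/((-50119 + 120916) - 60988) - 468086*(-1/313115) = -113422/(70797 - 60988) + 468086/313115 = -113422/9809 + 468086/313115 = -30922673956/3071345035 ≈ -10.068)
G = -261446591399 (G = -3 + ((-607)² + 304789)*(-338664 - 49678) = -3 + (368449 + 304789)*(-388342) = -3 + 673238*(-388342) = -3 - 261446591396 = -261446591399)
G/U = -261446591399/(-30922673956/3071345035) = -261446591399*(-3071345035/30922673956) = 802992690410992353965/30922673956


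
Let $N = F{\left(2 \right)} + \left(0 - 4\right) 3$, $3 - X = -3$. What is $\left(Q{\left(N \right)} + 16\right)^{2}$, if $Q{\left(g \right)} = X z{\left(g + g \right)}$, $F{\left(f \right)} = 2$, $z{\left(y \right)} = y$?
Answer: $10816$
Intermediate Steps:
$X = 6$ ($X = 3 - -3 = 3 + 3 = 6$)
$N = -10$ ($N = 2 + \left(0 - 4\right) 3 = 2 - 12 = -10$)
$Q{\left(g \right)} = 12 g$ ($Q{\left(g \right)} = 6 \left(g + g\right) = 6 \cdot 2 g = 12 g$)
$\left(Q{\left(N \right)} + 16\right)^{2} = \left(12 \left(-10\right) + 16\right)^{2} = \left(-120 + 16\right)^{2} = \left(-104\right)^{2} = 10816$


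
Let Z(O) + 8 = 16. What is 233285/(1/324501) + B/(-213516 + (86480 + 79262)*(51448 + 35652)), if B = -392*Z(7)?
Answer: 273204073136833520951/3608978671 ≈ 7.5701e+10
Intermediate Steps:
Z(O) = 8 (Z(O) = -8 + 16 = 8)
B = -3136 (B = -392*8 = -3136)
233285/(1/324501) + B/(-213516 + (86480 + 79262)*(51448 + 35652)) = 233285/(1/324501) - 3136/(-213516 + (86480 + 79262)*(51448 + 35652)) = 233285/(1/324501) - 3136/(-213516 + 165742*87100) = 233285*324501 - 3136/(-213516 + 14436128200) = 75701215785 - 3136/14435914684 = 75701215785 - 3136*1/14435914684 = 75701215785 - 784/3608978671 = 273204073136833520951/3608978671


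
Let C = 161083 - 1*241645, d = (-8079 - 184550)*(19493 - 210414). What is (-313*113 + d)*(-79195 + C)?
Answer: -5875364967116580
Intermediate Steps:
d = 36776921309 (d = -192629*(-190921) = 36776921309)
C = -80562 (C = 161083 - 241645 = -80562)
(-313*113 + d)*(-79195 + C) = (-313*113 + 36776921309)*(-79195 - 80562) = (-35369 + 36776921309)*(-159757) = 36776885940*(-159757) = -5875364967116580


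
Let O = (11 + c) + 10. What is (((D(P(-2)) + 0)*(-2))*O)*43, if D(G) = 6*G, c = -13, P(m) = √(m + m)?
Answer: -8256*I ≈ -8256.0*I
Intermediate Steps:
P(m) = √2*√m (P(m) = √(2*m) = √2*√m)
O = 8 (O = (11 - 13) + 10 = -2 + 10 = 8)
(((D(P(-2)) + 0)*(-2))*O)*43 = (((6*(√2*√(-2)) + 0)*(-2))*8)*43 = (((6*(√2*(I*√2)) + 0)*(-2))*8)*43 = (((6*(2*I) + 0)*(-2))*8)*43 = (((12*I + 0)*(-2))*8)*43 = (((12*I)*(-2))*8)*43 = (-24*I*8)*43 = -192*I*43 = -8256*I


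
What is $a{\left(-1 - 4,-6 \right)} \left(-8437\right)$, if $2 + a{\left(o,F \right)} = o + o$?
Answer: $101244$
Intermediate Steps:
$a{\left(o,F \right)} = -2 + 2 o$ ($a{\left(o,F \right)} = -2 + \left(o + o\right) = -2 + 2 o$)
$a{\left(-1 - 4,-6 \right)} \left(-8437\right) = \left(-2 + 2 \left(-1 - 4\right)\right) \left(-8437\right) = \left(-2 + 2 \left(-5\right)\right) \left(-8437\right) = \left(-2 - 10\right) \left(-8437\right) = \left(-12\right) \left(-8437\right) = 101244$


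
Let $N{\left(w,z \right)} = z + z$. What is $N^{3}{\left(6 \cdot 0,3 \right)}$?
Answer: $216$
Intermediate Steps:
$N{\left(w,z \right)} = 2 z$
$N^{3}{\left(6 \cdot 0,3 \right)} = \left(2 \cdot 3\right)^{3} = 6^{3} = 216$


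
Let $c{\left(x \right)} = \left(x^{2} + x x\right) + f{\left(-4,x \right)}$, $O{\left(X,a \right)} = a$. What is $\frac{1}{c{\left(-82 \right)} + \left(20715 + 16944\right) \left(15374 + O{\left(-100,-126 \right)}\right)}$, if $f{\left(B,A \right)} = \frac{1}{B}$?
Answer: $\frac{4}{2296951519} \approx 1.7414 \cdot 10^{-9}$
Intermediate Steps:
$c{\left(x \right)} = - \frac{1}{4} + 2 x^{2}$ ($c{\left(x \right)} = \left(x^{2} + x x\right) + \frac{1}{-4} = \left(x^{2} + x^{2}\right) - \frac{1}{4} = 2 x^{2} - \frac{1}{4} = - \frac{1}{4} + 2 x^{2}$)
$\frac{1}{c{\left(-82 \right)} + \left(20715 + 16944\right) \left(15374 + O{\left(-100,-126 \right)}\right)} = \frac{1}{\left(- \frac{1}{4} + 2 \left(-82\right)^{2}\right) + \left(20715 + 16944\right) \left(15374 - 126\right)} = \frac{1}{\left(- \frac{1}{4} + 2 \cdot 6724\right) + 37659 \cdot 15248} = \frac{1}{\left(- \frac{1}{4} + 13448\right) + 574224432} = \frac{1}{\frac{53791}{4} + 574224432} = \frac{1}{\frac{2296951519}{4}} = \frac{4}{2296951519}$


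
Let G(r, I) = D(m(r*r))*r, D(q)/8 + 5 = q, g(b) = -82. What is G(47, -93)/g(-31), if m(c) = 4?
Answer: 188/41 ≈ 4.5854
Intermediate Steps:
D(q) = -40 + 8*q
G(r, I) = -8*r (G(r, I) = (-40 + 8*4)*r = (-40 + 32)*r = -8*r)
G(47, -93)/g(-31) = -8*47/(-82) = -376*(-1/82) = 188/41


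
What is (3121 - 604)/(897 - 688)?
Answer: 2517/209 ≈ 12.043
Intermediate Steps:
(3121 - 604)/(897 - 688) = 2517/209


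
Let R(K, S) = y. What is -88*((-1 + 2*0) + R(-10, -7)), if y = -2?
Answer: 264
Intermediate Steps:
R(K, S) = -2
-88*((-1 + 2*0) + R(-10, -7)) = -88*((-1 + 2*0) - 2) = -88*((-1 + 0) - 2) = -88*(-1 - 2) = -88*(-3) = 264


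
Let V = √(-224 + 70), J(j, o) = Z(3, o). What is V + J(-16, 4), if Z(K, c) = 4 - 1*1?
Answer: 3 + I*√154 ≈ 3.0 + 12.41*I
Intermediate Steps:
Z(K, c) = 3 (Z(K, c) = 4 - 1 = 3)
J(j, o) = 3
V = I*√154 (V = √(-154) = I*√154 ≈ 12.41*I)
V + J(-16, 4) = I*√154 + 3 = 3 + I*√154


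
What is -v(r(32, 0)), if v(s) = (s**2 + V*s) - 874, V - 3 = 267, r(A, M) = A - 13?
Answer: -4617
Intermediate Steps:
r(A, M) = -13 + A
V = 270 (V = 3 + 267 = 270)
v(s) = -874 + s**2 + 270*s (v(s) = (s**2 + 270*s) - 874 = -874 + s**2 + 270*s)
-v(r(32, 0)) = -(-874 + (-13 + 32)**2 + 270*(-13 + 32)) = -(-874 + 19**2 + 270*19) = -(-874 + 361 + 5130) = -1*4617 = -4617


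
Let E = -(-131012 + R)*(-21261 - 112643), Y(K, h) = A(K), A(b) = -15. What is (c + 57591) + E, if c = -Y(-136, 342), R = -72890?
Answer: -27303235802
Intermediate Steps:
Y(K, h) = -15
c = 15 (c = -1*(-15) = 15)
E = -27303293408 (E = -(-131012 - 72890)*(-21261 - 112643) = -(-203902)*(-133904) = -1*27303293408 = -27303293408)
(c + 57591) + E = (15 + 57591) - 27303293408 = 57606 - 27303293408 = -27303235802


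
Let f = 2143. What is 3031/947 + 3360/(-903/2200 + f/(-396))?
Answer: -62652611413/109167319 ≈ -573.91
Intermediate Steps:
3031/947 + 3360/(-903/2200 + f/(-396)) = 3031/947 + 3360/(-903/2200 + 2143/(-396)) = 3031*(1/947) + 3360/(-903*1/2200 + 2143*(-1/396)) = 3031/947 + 3360/(-903/2200 - 2143/396) = 3031/947 + 3360/(-115277/19800) = 3031/947 + 3360*(-19800/115277) = 3031/947 - 66528000/115277 = -62652611413/109167319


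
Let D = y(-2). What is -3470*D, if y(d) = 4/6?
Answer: -6940/3 ≈ -2313.3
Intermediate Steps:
y(d) = 2/3 (y(d) = 4*(1/6) = 2/3)
D = 2/3 ≈ 0.66667
-3470*D = -3470*2/3 = -6940/3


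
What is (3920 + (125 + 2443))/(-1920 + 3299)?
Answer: 6488/1379 ≈ 4.7049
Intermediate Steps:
(3920 + (125 + 2443))/(-1920 + 3299) = (3920 + 2568)/1379 = 6488*(1/1379) = 6488/1379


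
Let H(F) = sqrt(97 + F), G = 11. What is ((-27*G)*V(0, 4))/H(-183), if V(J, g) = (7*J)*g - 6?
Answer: -891*I*sqrt(86)/43 ≈ -192.16*I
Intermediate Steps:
V(J, g) = -6 + 7*J*g (V(J, g) = 7*J*g - 6 = -6 + 7*J*g)
((-27*G)*V(0, 4))/H(-183) = ((-27*11)*(-6 + 7*0*4))/(sqrt(97 - 183)) = (-297*(-6 + 0))/(sqrt(-86)) = (-297*(-6))/((I*sqrt(86))) = 1782*(-I*sqrt(86)/86) = -891*I*sqrt(86)/43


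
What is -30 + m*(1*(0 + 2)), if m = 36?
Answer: 42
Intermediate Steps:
-30 + m*(1*(0 + 2)) = -30 + 36*(1*(0 + 2)) = -30 + 36*(1*2) = -30 + 36*2 = -30 + 72 = 42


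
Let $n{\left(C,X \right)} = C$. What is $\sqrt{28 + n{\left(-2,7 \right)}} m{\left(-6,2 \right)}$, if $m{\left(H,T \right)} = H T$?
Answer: $- 12 \sqrt{26} \approx -61.188$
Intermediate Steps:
$\sqrt{28 + n{\left(-2,7 \right)}} m{\left(-6,2 \right)} = \sqrt{28 - 2} \left(\left(-6\right) 2\right) = \sqrt{26} \left(-12\right) = - 12 \sqrt{26}$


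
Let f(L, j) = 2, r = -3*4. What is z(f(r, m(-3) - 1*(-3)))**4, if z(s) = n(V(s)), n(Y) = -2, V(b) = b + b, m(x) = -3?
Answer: 16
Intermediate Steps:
r = -12
V(b) = 2*b
z(s) = -2
z(f(r, m(-3) - 1*(-3)))**4 = (-2)**4 = 16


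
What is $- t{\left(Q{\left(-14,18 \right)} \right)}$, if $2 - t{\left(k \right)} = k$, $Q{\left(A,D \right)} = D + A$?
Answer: $2$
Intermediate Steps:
$Q{\left(A,D \right)} = A + D$
$t{\left(k \right)} = 2 - k$
$- t{\left(Q{\left(-14,18 \right)} \right)} = - (2 - \left(-14 + 18\right)) = - (2 - 4) = \left(-1\right) \left(-2\right) = 2$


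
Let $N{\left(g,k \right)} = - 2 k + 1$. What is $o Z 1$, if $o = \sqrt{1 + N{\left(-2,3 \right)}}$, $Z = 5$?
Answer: $10 i \approx 10.0 i$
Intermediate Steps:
$N{\left(g,k \right)} = 1 - 2 k$
$o = 2 i$ ($o = \sqrt{1 + \left(1 - 6\right)} = \sqrt{1 - 5} = \sqrt{-4} = 2 i \approx 2.0 i$)
$o Z 1 = 2 i 5 \cdot 1 = 10 i 1 = 10 i$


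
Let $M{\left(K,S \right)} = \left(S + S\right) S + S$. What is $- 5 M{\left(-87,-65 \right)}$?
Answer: $-41925$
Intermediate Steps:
$M{\left(K,S \right)} = S + 2 S^{2}$ ($M{\left(K,S \right)} = 2 S S + S = 2 S^{2} + S = S + 2 S^{2}$)
$- 5 M{\left(-87,-65 \right)} = - 5 \left(- 65 \left(1 + 2 \left(-65\right)\right)\right) = - 5 \left(- 65 \left(1 - 130\right)\right) = - 5 \left(\left(-65\right) \left(-129\right)\right) = \left(-5\right) 8385 = -41925$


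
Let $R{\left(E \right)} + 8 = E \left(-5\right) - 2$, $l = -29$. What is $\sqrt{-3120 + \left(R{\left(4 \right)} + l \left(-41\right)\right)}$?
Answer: $i \sqrt{1961} \approx 44.283 i$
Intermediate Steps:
$R{\left(E \right)} = -10 - 5 E$ ($R{\left(E \right)} = -8 + \left(E \left(-5\right) - 2\right) = -8 - \left(2 + 5 E\right) = -10 - 5 E$)
$\sqrt{-3120 + \left(R{\left(4 \right)} + l \left(-41\right)\right)} = \sqrt{-3120 - -1159} = \sqrt{-3120 + \left(\left(-10 - 20\right) + 1189\right)} = \sqrt{-3120 + \left(-30 + 1189\right)} = \sqrt{-3120 + 1159} = \sqrt{-1961} = i \sqrt{1961}$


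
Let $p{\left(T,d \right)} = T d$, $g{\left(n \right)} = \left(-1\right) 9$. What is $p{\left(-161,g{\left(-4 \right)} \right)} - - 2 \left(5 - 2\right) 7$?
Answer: $1491$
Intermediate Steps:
$g{\left(n \right)} = -9$
$p{\left(-161,g{\left(-4 \right)} \right)} - - 2 \left(5 - 2\right) 7 = \left(-161\right) \left(-9\right) - - 2 \left(5 - 2\right) 7 = 1449 - \left(-2\right) 3 \cdot 7 = 1449 - \left(-6\right) 7 = 1449 - -42 = 1449 + 42 = 1491$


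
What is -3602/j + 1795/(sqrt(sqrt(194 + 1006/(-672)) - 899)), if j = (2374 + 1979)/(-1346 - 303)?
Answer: 5939698/4353 - 3590*I*sqrt(21)/sqrt(75516 - sqrt(1358301)) ≈ 1364.5 - 60.334*I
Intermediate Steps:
j = -4353/1649 (j = 4353/(-1649) = 4353*(-1/1649) = -4353/1649 ≈ -2.6398)
-3602/j + 1795/(sqrt(sqrt(194 + 1006/(-672)) - 899)) = -3602/(-4353/1649) + 1795/(sqrt(sqrt(194 + 1006/(-672)) - 899)) = -3602*(-1649/4353) + 1795/(sqrt(sqrt(194 + 1006*(-1/672)) - 899)) = 5939698/4353 + 1795/(sqrt(sqrt(194 - 503/336) - 899)) = 5939698/4353 + 1795/(sqrt(sqrt(64681/336) - 899)) = 5939698/4353 + 1795/(sqrt(sqrt(1358301)/84 - 899)) = 5939698/4353 + 1795/(sqrt(-899 + sqrt(1358301)/84)) = 5939698/4353 + 1795/sqrt(-899 + sqrt(1358301)/84)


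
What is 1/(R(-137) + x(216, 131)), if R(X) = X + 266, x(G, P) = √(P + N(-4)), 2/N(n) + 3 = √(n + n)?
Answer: 1/(129 + √(131 - 2/(3 - 2*I*√2))) ≈ 0.007121 + 7.4e-7*I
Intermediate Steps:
N(n) = 2/(-3 + √2*√n) (N(n) = 2/(-3 + √(n + n)) = 2/(-3 + √(2*n)) = 2/(-3 + √2*√n))
x(G, P) = √(P + 2/(-3 + 2*I*√2)) (x(G, P) = √(P + 2/(-3 + √2*√(-4))) = √(P + 2/(-3 + √2*(2*I))) = √(P + 2/(-3 + 2*I*√2)))
R(X) = 266 + X
1/(R(-137) + x(216, 131)) = 1/((266 - 137) + √((-2 + 131*(3 - 2*I*√2))/(3 - 2*I*√2))) = 1/(129 + √((-2 + (393 - 262*I*√2))/(3 - 2*I*√2))) = 1/(129 + √((391 - 262*I*√2)/(3 - 2*I*√2)))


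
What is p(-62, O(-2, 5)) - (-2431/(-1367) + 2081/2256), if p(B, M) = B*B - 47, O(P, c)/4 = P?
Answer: 11701436681/3083952 ≈ 3794.3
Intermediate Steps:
O(P, c) = 4*P
p(B, M) = -47 + B**2 (p(B, M) = B**2 - 47 = -47 + B**2)
p(-62, O(-2, 5)) - (-2431/(-1367) + 2081/2256) = (-47 + (-62)**2) - (-2431/(-1367) + 2081/2256) = (-47 + 3844) - (-2431*(-1/1367) + 2081*(1/2256)) = 3797 - (2431/1367 + 2081/2256) = 3797 - 1*8329063/3083952 = 3797 - 8329063/3083952 = 11701436681/3083952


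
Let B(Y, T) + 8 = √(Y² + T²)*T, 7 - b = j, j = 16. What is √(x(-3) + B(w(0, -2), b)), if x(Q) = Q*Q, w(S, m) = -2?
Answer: √(1 - 9*√85) ≈ 9.054*I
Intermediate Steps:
b = -9 (b = 7 - 1*16 = 7 - 16 = -9)
B(Y, T) = -8 + T*√(T² + Y²) (B(Y, T) = -8 + √(Y² + T²)*T = -8 + √(T² + Y²)*T = -8 + T*√(T² + Y²))
x(Q) = Q²
√(x(-3) + B(w(0, -2), b)) = √((-3)² + (-8 - 9*√((-9)² + (-2)²))) = √(9 + (-8 - 9*√(81 + 4))) = √(9 + (-8 - 9*√85)) = √(1 - 9*√85)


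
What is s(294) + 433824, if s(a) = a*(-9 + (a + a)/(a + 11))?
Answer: 131682162/305 ≈ 4.3175e+5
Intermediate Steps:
s(a) = a*(-9 + 2*a/(11 + a)) (s(a) = a*(-9 + (2*a)/(11 + a)) = a*(-9 + 2*a/(11 + a)))
s(294) + 433824 = -1*294*(99 + 7*294)/(11 + 294) + 433824 = -1*294*(99 + 2058)/305 + 433824 = -1*294*1/305*2157 + 433824 = -634158/305 + 433824 = 131682162/305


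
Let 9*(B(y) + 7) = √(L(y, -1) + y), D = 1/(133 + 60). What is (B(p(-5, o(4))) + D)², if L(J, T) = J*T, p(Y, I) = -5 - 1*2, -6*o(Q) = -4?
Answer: 1822500/37249 ≈ 48.927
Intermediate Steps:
o(Q) = ⅔ (o(Q) = -⅙*(-4) = ⅔)
p(Y, I) = -7 (p(Y, I) = -5 - 2 = -7)
D = 1/193 ≈ 0.0051813
B(y) = -7 (B(y) = -7 + √(y*(-1) + y)/9 = -7 + √(-y + y)/9 = -7 + √0/9 = -7 + (⅑)*0 = -7 + 0 = -7)
(B(p(-5, o(4))) + D)² = (-7 + 1/193)² = (-1350/193)² = 1822500/37249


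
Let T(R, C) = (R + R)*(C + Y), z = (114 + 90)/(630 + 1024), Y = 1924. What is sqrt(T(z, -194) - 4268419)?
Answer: 7*I*sqrt(59571503539)/827 ≈ 2065.9*I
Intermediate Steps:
z = 102/827 (z = 204/1654 = 204*(1/1654) = 102/827 ≈ 0.12334)
T(R, C) = 2*R*(1924 + C) (T(R, C) = (R + R)*(C + 1924) = (2*R)*(1924 + C) = 2*R*(1924 + C))
sqrt(T(z, -194) - 4268419) = sqrt(2*(102/827)*(1924 - 194) - 4268419) = sqrt(2*(102/827)*1730 - 4268419) = sqrt(352920/827 - 4268419) = sqrt(-3529629593/827) = 7*I*sqrt(59571503539)/827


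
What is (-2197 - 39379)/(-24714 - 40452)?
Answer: 20788/32583 ≈ 0.63800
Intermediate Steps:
(-2197 - 39379)/(-24714 - 40452) = -41576/(-65166) = -41576*(-1/65166) = 20788/32583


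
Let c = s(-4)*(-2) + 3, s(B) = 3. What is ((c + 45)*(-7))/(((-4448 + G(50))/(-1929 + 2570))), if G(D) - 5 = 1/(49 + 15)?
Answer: 12061056/284351 ≈ 42.416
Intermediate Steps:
G(D) = 321/64 (G(D) = 5 + 1/(49 + 15) = 5 + 1/64 = 321/64)
c = -3 (c = 3*(-2) + 3 = -6 + 3 = -3)
((c + 45)*(-7))/(((-4448 + G(50))/(-1929 + 2570))) = ((-3 + 45)*(-7))/(((-4448 + 321/64)/(-1929 + 2570))) = (42*(-7))/((-284351/64/641)) = -294/((-284351/64*1/641)) = -294/(-284351/41024) = -294*(-41024/284351) = 12061056/284351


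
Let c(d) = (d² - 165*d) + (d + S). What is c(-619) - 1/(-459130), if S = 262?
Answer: 222650043071/459130 ≈ 4.8494e+5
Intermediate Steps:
c(d) = 262 + d² - 164*d (c(d) = (d² - 165*d) + (d + 262) = (d² - 165*d) + (262 + d) = 262 + d² - 164*d)
c(-619) - 1/(-459130) = (262 + (-619)² - 164*(-619)) - 1/(-459130) = (262 + 383161 + 101516) - 1*(-1/459130) = 484939 + 1/459130 = 222650043071/459130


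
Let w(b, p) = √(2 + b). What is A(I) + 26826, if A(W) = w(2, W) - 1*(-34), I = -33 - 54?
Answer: 26862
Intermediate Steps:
I = -87
A(W) = 36 (A(W) = √(2 + 2) - 1*(-34) = √4 + 34 = 2 + 34 = 36)
A(I) + 26826 = 36 + 26826 = 26862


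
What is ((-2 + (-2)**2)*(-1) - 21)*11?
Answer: -253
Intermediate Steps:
((-2 + (-2)**2)*(-1) - 21)*11 = ((-2 + 4)*(-1) - 21)*11 = (2*(-1) - 21)*11 = (-2 - 21)*11 = -23*11 = -253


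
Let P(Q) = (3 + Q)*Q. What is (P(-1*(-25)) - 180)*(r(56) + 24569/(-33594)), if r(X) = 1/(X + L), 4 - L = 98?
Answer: -125738080/319143 ≈ -393.99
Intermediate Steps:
L = -94 (L = 4 - 1*98 = 4 - 98 = -94)
P(Q) = Q*(3 + Q)
r(X) = 1/(-94 + X) (r(X) = 1/(X - 94) = 1/(-94 + X))
(P(-1*(-25)) - 180)*(r(56) + 24569/(-33594)) = ((-1*(-25))*(3 - 1*(-25)) - 180)*(1/(-94 + 56) + 24569/(-33594)) = (25*(3 + 25) - 180)*(1/(-38) + 24569*(-1/33594)) = (25*28 - 180)*(-1/38 - 24569/33594) = (700 - 180)*(-241804/319143) = 520*(-241804/319143) = -125738080/319143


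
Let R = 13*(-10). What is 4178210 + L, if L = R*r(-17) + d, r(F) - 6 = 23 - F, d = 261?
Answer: 4172491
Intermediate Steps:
r(F) = 29 - F (r(F) = 6 + (23 - F) = 29 - F)
R = -130
L = -5719 (L = -130*(29 - 1*(-17)) + 261 = -130*(29 + 17) + 261 = -130*46 + 261 = -5980 + 261 = -5719)
4178210 + L = 4178210 - 5719 = 4172491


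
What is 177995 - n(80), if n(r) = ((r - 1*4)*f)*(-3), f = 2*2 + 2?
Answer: 179363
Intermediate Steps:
f = 6 (f = 4 + 2 = 6)
n(r) = 72 - 18*r (n(r) = ((r - 1*4)*6)*(-3) = ((r - 4)*6)*(-3) = ((-4 + r)*6)*(-3) = (-24 + 6*r)*(-3) = 72 - 18*r)
177995 - n(80) = 177995 - (72 - 18*80) = 177995 - (72 - 1440) = 177995 - 1*(-1368) = 177995 + 1368 = 179363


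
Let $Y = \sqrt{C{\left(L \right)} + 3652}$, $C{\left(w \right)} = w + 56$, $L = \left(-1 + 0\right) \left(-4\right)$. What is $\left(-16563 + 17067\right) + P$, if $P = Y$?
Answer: $504 + 8 \sqrt{58} \approx 564.93$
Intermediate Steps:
$L = 4$ ($L = \left(-1\right) \left(-4\right) = 4$)
$C{\left(w \right)} = 56 + w$
$Y = 8 \sqrt{58}$ ($Y = \sqrt{\left(56 + 4\right) + 3652} = \sqrt{60 + 3652} = \sqrt{3712} = 8 \sqrt{58} \approx 60.926$)
$P = 8 \sqrt{58} \approx 60.926$
$\left(-16563 + 17067\right) + P = \left(-16563 + 17067\right) + 8 \sqrt{58} = 504 + 8 \sqrt{58}$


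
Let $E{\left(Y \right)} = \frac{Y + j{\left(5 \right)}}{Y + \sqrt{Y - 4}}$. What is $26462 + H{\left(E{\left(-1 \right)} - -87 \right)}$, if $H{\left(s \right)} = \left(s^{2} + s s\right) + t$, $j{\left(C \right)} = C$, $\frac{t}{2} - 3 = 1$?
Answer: $\frac{8 \left(- 10487 i + 5114 \sqrt{5}\right)}{\sqrt{5} - 2 i} \approx 41372.0 - 514.79 i$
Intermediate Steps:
$t = 8$ ($t = 6 + 2 \cdot 1 = 6 + 2 = 8$)
$E{\left(Y \right)} = \frac{5 + Y}{Y + \sqrt{-4 + Y}}$ ($E{\left(Y \right)} = \frac{Y + 5}{Y + \sqrt{Y - 4}} = \frac{5 + Y}{Y + \sqrt{-4 + Y}}$)
$H{\left(s \right)} = 8 + 2 s^{2}$ ($H{\left(s \right)} = \left(s^{2} + s s\right) + 8 = \left(s^{2} + s^{2}\right) + 8 = 2 s^{2} + 8 = 8 + 2 s^{2}$)
$26462 + H{\left(E{\left(-1 \right)} - -87 \right)} = 26462 + \left(8 + 2 \left(\frac{5 - 1}{-1 + \sqrt{-4 - 1}} - -87\right)^{2}\right) = 26462 + \left(8 + 2 \left(\frac{1}{-1 + \sqrt{-5}} \cdot 4 + 87\right)^{2}\right) = 26462 + \left(8 + 2 \left(\frac{1}{-1 + i \sqrt{5}} \cdot 4 + 87\right)^{2}\right) = 26462 + \left(8 + 2 \left(\frac{4}{-1 + i \sqrt{5}} + 87\right)^{2}\right) = 26462 + \left(8 + 2 \left(87 + \frac{4}{-1 + i \sqrt{5}}\right)^{2}\right) = 26470 + 2 \left(87 + \frac{4}{-1 + i \sqrt{5}}\right)^{2}$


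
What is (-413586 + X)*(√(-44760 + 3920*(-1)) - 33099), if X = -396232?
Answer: 26804165982 - 1619636*I*√12170 ≈ 2.6804e+10 - 1.7867e+8*I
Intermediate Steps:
(-413586 + X)*(√(-44760 + 3920*(-1)) - 33099) = (-413586 - 396232)*(√(-44760 + 3920*(-1)) - 33099) = -809818*(√(-44760 - 3920) - 33099) = -809818*(√(-48680) - 33099) = -809818*(2*I*√12170 - 33099) = -809818*(-33099 + 2*I*√12170) = 26804165982 - 1619636*I*√12170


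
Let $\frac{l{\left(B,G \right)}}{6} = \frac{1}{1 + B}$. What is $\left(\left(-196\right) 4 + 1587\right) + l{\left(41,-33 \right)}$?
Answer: $\frac{5622}{7} \approx 803.14$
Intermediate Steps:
$l{\left(B,G \right)} = \frac{6}{1 + B}$
$\left(\left(-196\right) 4 + 1587\right) + l{\left(41,-33 \right)} = \left(\left(-196\right) 4 + 1587\right) + \frac{6}{1 + 41} = \left(-784 + 1587\right) + \frac{6}{42} = 803 + 6 \cdot \frac{1}{42} = 803 + \frac{1}{7} = \frac{5622}{7}$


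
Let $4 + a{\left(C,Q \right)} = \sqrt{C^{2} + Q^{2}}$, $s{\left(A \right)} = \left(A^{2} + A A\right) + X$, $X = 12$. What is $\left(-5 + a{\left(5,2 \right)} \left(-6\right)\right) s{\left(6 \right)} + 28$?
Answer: $1624 - 504 \sqrt{29} \approx -1090.1$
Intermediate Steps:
$s{\left(A \right)} = 12 + 2 A^{2}$ ($s{\left(A \right)} = \left(A^{2} + A A\right) + 12 = \left(A^{2} + A^{2}\right) + 12 = 2 A^{2} + 12 = 12 + 2 A^{2}$)
$a{\left(C,Q \right)} = -4 + \sqrt{C^{2} + Q^{2}}$
$\left(-5 + a{\left(5,2 \right)} \left(-6\right)\right) s{\left(6 \right)} + 28 = \left(-5 + \left(-4 + \sqrt{5^{2} + 2^{2}}\right) \left(-6\right)\right) \left(12 + 2 \cdot 6^{2}\right) + 28 = \left(-5 + \left(-4 + \sqrt{25 + 4}\right) \left(-6\right)\right) \left(12 + 2 \cdot 36\right) + 28 = \left(-5 + \left(-4 + \sqrt{29}\right) \left(-6\right)\right) \left(12 + 72\right) + 28 = \left(-5 + \left(24 - 6 \sqrt{29}\right)\right) 84 + 28 = \left(19 - 6 \sqrt{29}\right) 84 + 28 = \left(1596 - 504 \sqrt{29}\right) + 28 = 1624 - 504 \sqrt{29}$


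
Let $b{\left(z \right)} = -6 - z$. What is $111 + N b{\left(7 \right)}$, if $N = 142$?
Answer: $-1735$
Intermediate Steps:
$111 + N b{\left(7 \right)} = 111 + 142 \left(-6 - 7\right) = 111 + 142 \left(-13\right) = 111 - 1846 = -1735$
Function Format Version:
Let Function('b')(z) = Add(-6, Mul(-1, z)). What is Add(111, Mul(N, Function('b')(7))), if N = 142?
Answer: -1735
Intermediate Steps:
Add(111, Mul(N, Function('b')(7))) = Add(111, Mul(142, Add(-6, Mul(-1, 7)))) = Add(111, Mul(142, Add(-6, -7))) = Add(111, Mul(142, -13)) = Add(111, -1846) = -1735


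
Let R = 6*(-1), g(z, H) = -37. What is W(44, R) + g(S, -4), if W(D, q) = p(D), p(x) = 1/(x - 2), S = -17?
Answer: -1553/42 ≈ -36.976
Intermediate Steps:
p(x) = 1/(-2 + x)
R = -6
W(D, q) = 1/(-2 + D)
W(44, R) + g(S, -4) = 1/(-2 + 44) - 37 = 1/42 - 37 = -1553/42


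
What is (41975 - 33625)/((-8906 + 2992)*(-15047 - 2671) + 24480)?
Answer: 4175/52404366 ≈ 7.9669e-5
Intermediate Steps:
(41975 - 33625)/((-8906 + 2992)*(-15047 - 2671) + 24480) = 8350/(-5914*(-17718) + 24480) = 8350/(104784252 + 24480) = 8350/104808732 = 8350*(1/104808732) = 4175/52404366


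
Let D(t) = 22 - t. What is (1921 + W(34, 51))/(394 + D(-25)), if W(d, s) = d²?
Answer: 3077/441 ≈ 6.9773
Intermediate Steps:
(1921 + W(34, 51))/(394 + D(-25)) = (1921 + 34²)/(394 + (22 - 1*(-25))) = (1921 + 1156)/(394 + (22 + 25)) = 3077/(394 + 47) = 3077/441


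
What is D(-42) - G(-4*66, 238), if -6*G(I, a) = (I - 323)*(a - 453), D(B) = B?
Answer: 125953/6 ≈ 20992.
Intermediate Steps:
G(I, a) = -(-453 + a)*(-323 + I)/6 (G(I, a) = -(I - 323)*(a - 453)/6 = -(-323 + I)*(-453 + a)/6 = -(-453 + a)*(-323 + I)/6)
D(-42) - G(-4*66, 238) = -42 - (-48773/2 + 151*(-4*66)/2 + (323/6)*238 - ⅙*(-4*66)*238) = -42 - (-48773/2 + (151/2)*(-264) + 38437/3 - ⅙*(-264)*238) = -42 - (-48773/2 - 19932 + 38437/3 + 10472) = -42 - 1*(-126205/6) = -42 + 126205/6 = 125953/6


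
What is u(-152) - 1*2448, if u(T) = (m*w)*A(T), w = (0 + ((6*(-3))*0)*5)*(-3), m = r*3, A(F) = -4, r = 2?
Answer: -2448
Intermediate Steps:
m = 6 (m = 2*3 = 6)
w = 0 (w = (0 - 18*0*5)*(-3) = (0 + 0*5)*(-3) = (0 + 0)*(-3) = 0*(-3) = 0)
u(T) = 0 (u(T) = (6*0)*(-4) = 0*(-4) = 0)
u(-152) - 1*2448 = 0 - 1*2448 = 0 - 2448 = -2448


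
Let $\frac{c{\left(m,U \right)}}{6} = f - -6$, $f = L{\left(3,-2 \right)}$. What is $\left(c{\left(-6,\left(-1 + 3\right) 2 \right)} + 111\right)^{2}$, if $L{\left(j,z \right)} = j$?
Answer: $27225$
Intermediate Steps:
$f = 3$
$c{\left(m,U \right)} = 54$ ($c{\left(m,U \right)} = 6 \left(3 - -6\right) = 6 \left(3 + 6\right) = 6 \cdot 9 = 54$)
$\left(c{\left(-6,\left(-1 + 3\right) 2 \right)} + 111\right)^{2} = \left(54 + 111\right)^{2} = 165^{2} = 27225$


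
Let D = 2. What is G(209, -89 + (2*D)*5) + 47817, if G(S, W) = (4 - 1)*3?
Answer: 47826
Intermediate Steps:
G(S, W) = 9 (G(S, W) = 3*3 = 9)
G(209, -89 + (2*D)*5) + 47817 = 9 + 47817 = 47826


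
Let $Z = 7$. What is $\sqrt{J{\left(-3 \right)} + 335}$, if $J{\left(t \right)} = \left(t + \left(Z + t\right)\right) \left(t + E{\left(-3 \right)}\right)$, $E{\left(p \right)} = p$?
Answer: $\sqrt{329} \approx 18.138$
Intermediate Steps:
$J{\left(t \right)} = \left(-3 + t\right) \left(7 + 2 t\right)$ ($J{\left(t \right)} = \left(t + \left(7 + t\right)\right) \left(t - 3\right) = \left(7 + 2 t\right) \left(-3 + t\right) = \left(-3 + t\right) \left(7 + 2 t\right)$)
$\sqrt{J{\left(-3 \right)} + 335} = \sqrt{\left(-21 - 3 + 2 \left(-3\right)^{2}\right) + 335} = \sqrt{\left(-21 - 3 + 2 \cdot 9\right) + 335} = \sqrt{\left(-21 - 3 + 18\right) + 335} = \sqrt{-6 + 335} = \sqrt{329}$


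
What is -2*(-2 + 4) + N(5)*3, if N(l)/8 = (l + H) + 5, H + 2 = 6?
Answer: 332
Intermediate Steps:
H = 4 (H = -2 + 6 = 4)
N(l) = 72 + 8*l (N(l) = 8*((l + 4) + 5) = 8*((4 + l) + 5) = 8*(9 + l) = 72 + 8*l)
-2*(-2 + 4) + N(5)*3 = -2*(-2 + 4) + (72 + 8*5)*3 = -2*2 + (72 + 40)*3 = -4 + 112*3 = -4 + 336 = 332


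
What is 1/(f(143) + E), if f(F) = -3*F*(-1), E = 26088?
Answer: 1/26517 ≈ 3.7712e-5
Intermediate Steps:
f(F) = 3*F
1/(f(143) + E) = 1/(3*143 + 26088) = 1/(429 + 26088) = 1/26517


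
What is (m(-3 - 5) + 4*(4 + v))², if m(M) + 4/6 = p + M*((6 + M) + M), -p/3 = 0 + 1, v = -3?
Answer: 58081/9 ≈ 6453.4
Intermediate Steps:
p = -3 (p = -3*(0 + 1) = -3*1 = -3)
m(M) = -11/3 + M*(6 + 2*M) (m(M) = -⅔ + (-3 + M*((6 + M) + M)) = -⅔ + (-3 + M*(6 + 2*M)) = -11/3 + M*(6 + 2*M))
(m(-3 - 5) + 4*(4 + v))² = ((-11/3 + 2*(-3 - 5)² + 6*(-3 - 5)) + 4*(4 - 3))² = ((-11/3 + 2*(-8)² + 6*(-8)) + 4*1)² = ((-11/3 + 2*64 - 48) + 4)² = ((-11/3 + 128 - 48) + 4)² = (229/3 + 4)² = (241/3)² = 58081/9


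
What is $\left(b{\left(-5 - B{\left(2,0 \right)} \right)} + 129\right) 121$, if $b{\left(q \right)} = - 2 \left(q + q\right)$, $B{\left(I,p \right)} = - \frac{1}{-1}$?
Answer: $18513$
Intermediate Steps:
$B{\left(I,p \right)} = 1$ ($B{\left(I,p \right)} = \left(-1\right) \left(-1\right) = 1$)
$b{\left(q \right)} = - 4 q$ ($b{\left(q \right)} = - 2 \cdot 2 q = - 4 q$)
$\left(b{\left(-5 - B{\left(2,0 \right)} \right)} + 129\right) 121 = \left(- 4 \left(-5 - 1\right) + 129\right) 121 = \left(\left(-4\right) \left(-6\right) + 129\right) 121 = \left(24 + 129\right) 121 = 153 \cdot 121 = 18513$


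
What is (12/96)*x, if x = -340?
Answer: -85/2 ≈ -42.500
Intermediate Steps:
(12/96)*x = (12/96)*(-340) = (12*(1/96))*(-340) = (⅛)*(-340) = -85/2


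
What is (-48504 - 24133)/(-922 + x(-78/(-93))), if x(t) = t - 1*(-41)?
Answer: 2251747/27285 ≈ 82.527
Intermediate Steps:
x(t) = 41 + t (x(t) = t + 41 = 41 + t)
(-48504 - 24133)/(-922 + x(-78/(-93))) = (-48504 - 24133)/(-922 + (41 - 78/(-93))) = -72637/(-922 + (41 - 78*(-1/93))) = -72637/(-922 + (41 + 26/31)) = -72637/(-922 + 1297/31) = -72637/(-27285/31) = -72637*(-31/27285) = 2251747/27285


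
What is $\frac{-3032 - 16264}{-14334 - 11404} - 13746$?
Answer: $- \frac{176887626}{12869} \approx -13745.0$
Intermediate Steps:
$\frac{-3032 - 16264}{-14334 - 11404} - 13746 = - \frac{19296}{-25738} - 13746 = \left(-19296\right) \left(- \frac{1}{25738}\right) - 13746 = \frac{9648}{12869} - 13746 = - \frac{176887626}{12869}$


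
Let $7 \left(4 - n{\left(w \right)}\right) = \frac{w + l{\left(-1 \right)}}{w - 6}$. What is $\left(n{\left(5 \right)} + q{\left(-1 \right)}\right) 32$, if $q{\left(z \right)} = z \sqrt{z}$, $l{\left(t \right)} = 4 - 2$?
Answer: $160 - 32 i \approx 160.0 - 32.0 i$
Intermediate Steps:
$l{\left(t \right)} = 2$
$q{\left(z \right)} = z^{\frac{3}{2}}$
$n{\left(w \right)} = 4 - \frac{2 + w}{7 \left(-6 + w\right)}$ ($n{\left(w \right)} = 4 - \frac{\left(w + 2\right) \frac{1}{w - 6}}{7} = 4 - \frac{\left(2 + w\right) \frac{1}{-6 + w}}{7} = 4 - \frac{\frac{1}{-6 + w} \left(2 + w\right)}{7} = 4 - \frac{2 + w}{7 \left(-6 + w\right)}$)
$\left(n{\left(5 \right)} + q{\left(-1 \right)}\right) 32 = \left(\frac{-170 + 27 \cdot 5}{7 \left(-6 + 5\right)} + \left(-1\right)^{\frac{3}{2}}\right) 32 = \left(\frac{-170 + 135}{7 \left(-1\right)} - i\right) 32 = \left(\frac{1}{7} \left(-1\right) \left(-35\right) - i\right) 32 = \left(5 - i\right) 32 = 160 - 32 i$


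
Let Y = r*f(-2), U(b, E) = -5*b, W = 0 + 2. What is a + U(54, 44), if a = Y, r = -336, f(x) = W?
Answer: -942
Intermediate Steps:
W = 2
f(x) = 2
Y = -672 (Y = -336*2 = -672)
a = -672
a + U(54, 44) = -672 - 5*54 = -672 - 270 = -942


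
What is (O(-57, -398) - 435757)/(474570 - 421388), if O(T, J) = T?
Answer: -217907/26591 ≈ -8.1948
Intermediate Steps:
(O(-57, -398) - 435757)/(474570 - 421388) = (-57 - 435757)/(474570 - 421388) = -435814/53182 = -435814*1/53182 = -217907/26591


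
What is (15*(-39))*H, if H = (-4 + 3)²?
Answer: -585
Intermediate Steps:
H = 1 (H = (-1)² = 1)
(15*(-39))*H = (15*(-39))*1 = -585*1 = -585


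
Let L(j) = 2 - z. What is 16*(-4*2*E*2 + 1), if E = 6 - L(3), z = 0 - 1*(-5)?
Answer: -2288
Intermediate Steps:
z = 5 (z = 0 + 5 = 5)
L(j) = -3 (L(j) = 2 - 1*5 = 2 - 5 = -3)
E = 9 (E = 6 - 1*(-3) = 6 + 3 = 9)
16*(-4*2*E*2 + 1) = 16*(-4*2*9*2 + 1) = 16*(-72*2 + 1) = 16*(-4*36 + 1) = 16*(-144 + 1) = 16*(-143) = -2288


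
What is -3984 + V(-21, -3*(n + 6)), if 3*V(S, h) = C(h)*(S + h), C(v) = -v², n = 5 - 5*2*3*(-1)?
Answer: 722208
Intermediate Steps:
n = 35 (n = 5 - 30*(-1) = 5 - 5*(-6) = 5 + 30 = 35)
V(S, h) = -h²*(S + h)/3 (V(S, h) = ((-h²)*(S + h))/3 = (-h²*(S + h))/3 = -h²*(S + h)/3)
-3984 + V(-21, -3*(n + 6)) = -3984 + (-3*(35 + 6))²*(-1*(-21) - (-3)*(35 + 6))/3 = -3984 + (-3*41)²*(21 - (-3)*41)/3 = -3984 + (⅓)*(-123)²*(21 - 1*(-123)) = -3984 + (⅓)*15129*(21 + 123) = -3984 + (⅓)*15129*144 = -3984 + 726192 = 722208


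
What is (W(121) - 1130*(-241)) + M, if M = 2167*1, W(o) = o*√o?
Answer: 275828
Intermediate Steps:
W(o) = o^(3/2)
M = 2167
(W(121) - 1130*(-241)) + M = (121^(3/2) - 1130*(-241)) + 2167 = (1331 + 272330) + 2167 = 273661 + 2167 = 275828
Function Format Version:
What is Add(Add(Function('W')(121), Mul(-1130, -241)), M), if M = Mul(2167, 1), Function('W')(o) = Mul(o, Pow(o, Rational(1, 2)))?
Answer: 275828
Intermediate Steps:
Function('W')(o) = Pow(o, Rational(3, 2))
M = 2167
Add(Add(Function('W')(121), Mul(-1130, -241)), M) = Add(Add(Pow(121, Rational(3, 2)), Mul(-1130, -241)), 2167) = Add(Add(1331, 272330), 2167) = Add(273661, 2167) = 275828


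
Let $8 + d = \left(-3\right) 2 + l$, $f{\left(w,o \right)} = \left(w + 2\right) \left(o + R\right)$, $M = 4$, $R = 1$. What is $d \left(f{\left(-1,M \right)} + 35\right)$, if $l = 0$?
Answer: $-560$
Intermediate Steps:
$f{\left(w,o \right)} = \left(1 + o\right) \left(2 + w\right)$ ($f{\left(w,o \right)} = \left(w + 2\right) \left(o + 1\right) = \left(2 + w\right) \left(1 + o\right) = \left(1 + o\right) \left(2 + w\right)$)
$d = -14$ ($d = -8 + \left(\left(-3\right) 2 + 0\right) = -8 + \left(-6 + 0\right) = -8 - 6 = -14$)
$d \left(f{\left(-1,M \right)} + 35\right) = - 14 \left(\left(2 - 1 + 2 \cdot 4 + 4 \left(-1\right)\right) + 35\right) = - 14 \left(\left(2 - 1 + 8 - 4\right) + 35\right) = - 14 \left(5 + 35\right) = \left(-14\right) 40 = -560$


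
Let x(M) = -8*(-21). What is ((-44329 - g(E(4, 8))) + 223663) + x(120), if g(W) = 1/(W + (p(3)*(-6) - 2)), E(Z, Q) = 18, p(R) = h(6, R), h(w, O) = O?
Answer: 359005/2 ≈ 1.7950e+5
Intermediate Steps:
x(M) = 168
p(R) = R
g(W) = 1/(-20 + W) (g(W) = 1/(W + (3*(-6) - 2)) = 1/(W + (-18 - 2)) = 1/(W - 20) = 1/(-20 + W))
((-44329 - g(E(4, 8))) + 223663) + x(120) = ((-44329 - 1/(-20 + 18)) + 223663) + 168 = ((-44329 - 1/(-2)) + 223663) + 168 = ((-44329 - 1*(-½)) + 223663) + 168 = ((-44329 + ½) + 223663) + 168 = (-88657/2 + 223663) + 168 = 358669/2 + 168 = 359005/2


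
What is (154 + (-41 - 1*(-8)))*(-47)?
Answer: -5687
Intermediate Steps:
(154 + (-41 - 1*(-8)))*(-47) = (154 + (-41 + 8))*(-47) = (154 - 33)*(-47) = 121*(-47) = -5687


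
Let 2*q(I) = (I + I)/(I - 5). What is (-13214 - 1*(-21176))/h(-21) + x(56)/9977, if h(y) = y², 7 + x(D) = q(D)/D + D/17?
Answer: 150044358/8310841 ≈ 18.054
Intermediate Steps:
q(I) = I/(-5 + I) (q(I) = ((I + I)/(I - 5))/2 = ((2*I)/(-5 + I))/2 = (2*I/(-5 + I))/2 = I/(-5 + I))
x(D) = -7 + 1/(-5 + D) + D/17 (x(D) = -7 + ((D/(-5 + D))/D + D/17) = -7 + (1/(-5 + D) + D*(1/17)) = -7 + (1/(-5 + D) + D/17) = -7 + 1/(-5 + D) + D/17)
(-13214 - 1*(-21176))/h(-21) + x(56)/9977 = (-13214 - 1*(-21176))/((-21)²) + ((17 + (-119 + 56)*(-5 + 56))/(17*(-5 + 56)))/9977 = (-13214 + 21176)/441 + ((1/17)*(17 - 63*51)/51)*(1/9977) = 7962*(1/441) + ((1/17)*(1/51)*(17 - 3213))*(1/9977) = 2654/147 + ((1/17)*(1/51)*(-3196))*(1/9977) = 2654/147 - 188/51*1/9977 = 2654/147 - 188/508827 = 150044358/8310841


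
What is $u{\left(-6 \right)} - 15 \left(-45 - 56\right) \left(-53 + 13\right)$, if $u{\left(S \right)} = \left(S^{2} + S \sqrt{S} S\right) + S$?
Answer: $-60570 + 36 i \sqrt{6} \approx -60570.0 + 88.182 i$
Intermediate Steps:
$u{\left(S \right)} = S + S^{2} + S^{\frac{5}{2}}$ ($u{\left(S \right)} = \left(S^{2} + S^{\frac{3}{2}} S\right) + S = \left(S^{2} + S^{\frac{5}{2}}\right) + S = S + S^{2} + S^{\frac{5}{2}}$)
$u{\left(-6 \right)} - 15 \left(-45 - 56\right) \left(-53 + 13\right) = \left(-6 + \left(-6\right)^{2} + \left(-6\right)^{\frac{5}{2}}\right) - 15 \left(-45 - 56\right) \left(-53 + 13\right) = \left(-6 + 36 + 36 i \sqrt{6}\right) - 15 \left(\left(-101\right) \left(-40\right)\right) = \left(30 + 36 i \sqrt{6}\right) - 60600 = -60570 + 36 i \sqrt{6}$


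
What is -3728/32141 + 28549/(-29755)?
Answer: -1028520049/956355455 ≈ -1.0755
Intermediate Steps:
-3728/32141 + 28549/(-29755) = -3728*1/32141 + 28549*(-1/29755) = -3728/32141 - 28549/29755 = -1028520049/956355455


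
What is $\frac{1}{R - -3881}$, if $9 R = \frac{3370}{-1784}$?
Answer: $\frac{8028}{31154983} \approx 0.00025768$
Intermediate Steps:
$R = - \frac{1685}{8028}$ ($R = \frac{3370 \frac{1}{-1784}}{9} = \frac{3370 \left(- \frac{1}{1784}\right)}{9} = \frac{1}{9} \left(- \frac{1685}{892}\right) = - \frac{1685}{8028} \approx -0.20989$)
$\frac{1}{R - -3881} = \frac{1}{- \frac{1685}{8028} - -3881} = \frac{1}{- \frac{1685}{8028} + 3881} = \frac{1}{\frac{31154983}{8028}} = \frac{8028}{31154983}$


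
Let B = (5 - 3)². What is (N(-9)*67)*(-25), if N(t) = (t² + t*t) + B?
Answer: -278050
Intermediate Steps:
B = 4 (B = 2² = 4)
N(t) = 4 + 2*t² (N(t) = (t² + t*t) + 4 = (t² + t²) + 4 = 2*t² + 4 = 4 + 2*t²)
(N(-9)*67)*(-25) = ((4 + 2*(-9)²)*67)*(-25) = ((4 + 2*81)*67)*(-25) = ((4 + 162)*67)*(-25) = (166*67)*(-25) = 11122*(-25) = -278050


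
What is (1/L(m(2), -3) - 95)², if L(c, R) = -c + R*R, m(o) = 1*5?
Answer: 143641/16 ≈ 8977.6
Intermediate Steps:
m(o) = 5
L(c, R) = R² - c (L(c, R) = -c + R² = R² - c)
(1/L(m(2), -3) - 95)² = (1/((-3)² - 1*5) - 95)² = (1/(9 - 5) - 95)² = (1/4 - 95)² = (¼ - 95)² = (-379/4)² = 143641/16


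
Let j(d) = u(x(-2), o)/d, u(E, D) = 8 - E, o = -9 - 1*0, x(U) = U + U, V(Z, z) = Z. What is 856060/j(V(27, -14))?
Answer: 1926135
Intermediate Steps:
x(U) = 2*U
o = -9 (o = -9 + 0 = -9)
j(d) = 12/d (j(d) = (8 - 2*(-2))/d = (8 - 1*(-4))/d = (8 + 4)/d = 12/d)
856060/j(V(27, -14)) = 856060/((12/27)) = 856060/((12*(1/27))) = 856060/(4/9) = 856060*(9/4) = 1926135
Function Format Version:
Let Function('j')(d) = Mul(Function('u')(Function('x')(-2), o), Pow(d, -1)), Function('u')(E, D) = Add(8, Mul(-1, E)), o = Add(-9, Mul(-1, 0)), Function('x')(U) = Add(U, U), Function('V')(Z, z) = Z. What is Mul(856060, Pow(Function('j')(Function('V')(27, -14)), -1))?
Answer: 1926135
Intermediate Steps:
Function('x')(U) = Mul(2, U)
o = -9 (o = Add(-9, 0) = -9)
Function('j')(d) = Mul(12, Pow(d, -1)) (Function('j')(d) = Mul(Add(8, Mul(-1, Mul(2, -2))), Pow(d, -1)) = Mul(Add(8, Mul(-1, -4)), Pow(d, -1)) = Mul(Add(8, 4), Pow(d, -1)) = Mul(12, Pow(d, -1)))
Mul(856060, Pow(Function('j')(Function('V')(27, -14)), -1)) = Mul(856060, Pow(Mul(12, Pow(27, -1)), -1)) = Mul(856060, Pow(Mul(12, Rational(1, 27)), -1)) = Mul(856060, Pow(Rational(4, 9), -1)) = Mul(856060, Rational(9, 4)) = 1926135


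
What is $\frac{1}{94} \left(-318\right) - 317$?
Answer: $- \frac{15058}{47} \approx -320.38$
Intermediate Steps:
$\frac{1}{94} \left(-318\right) - 317 = - \frac{159}{47} - 317 = - \frac{15058}{47}$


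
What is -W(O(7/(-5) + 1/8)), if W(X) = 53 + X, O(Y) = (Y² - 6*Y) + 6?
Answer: -109241/1600 ≈ -68.276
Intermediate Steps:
O(Y) = 6 + Y² - 6*Y
-W(O(7/(-5) + 1/8)) = -(53 + (6 + (7/(-5) + 1/8)² - 6*(7/(-5) + 1/8))) = -(53 + (6 + (7*(-⅕) + 1*(⅛))² - 6*(7*(-⅕) + 1*(⅛)))) = -(53 + (6 + (-7/5 + ⅛)² - 6*(-7/5 + ⅛))) = -(53 + (6 + (-51/40)² - 6*(-51/40))) = -(53 + (6 + 2601/1600 + 153/20)) = -(53 + 24441/1600) = -1*109241/1600 = -109241/1600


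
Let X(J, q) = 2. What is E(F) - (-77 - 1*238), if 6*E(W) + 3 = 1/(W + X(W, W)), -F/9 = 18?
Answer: 301919/960 ≈ 314.50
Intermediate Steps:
F = -162 (F = -9*18 = -162)
E(W) = -1/2 + 1/(6*(2 + W)) (E(W) = -1/2 + 1/(6*(W + 2)) = -1/2 + 1/(6*(2 + W)))
E(F) - (-77 - 1*238) = (-5 - 3*(-162))/(6*(2 - 162)) - (-77 - 1*238) = (1/6)*(-5 + 486)/(-160) - (-77 - 238) = (1/6)*(-1/160)*481 - 1*(-315) = -481/960 + 315 = 301919/960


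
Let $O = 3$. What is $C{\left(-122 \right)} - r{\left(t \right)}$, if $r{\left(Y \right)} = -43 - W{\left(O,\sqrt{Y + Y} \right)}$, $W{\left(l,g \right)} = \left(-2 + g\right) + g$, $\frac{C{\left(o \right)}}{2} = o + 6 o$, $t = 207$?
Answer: $-1667 + 6 \sqrt{46} \approx -1626.3$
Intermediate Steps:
$C{\left(o \right)} = 14 o$ ($C{\left(o \right)} = 2 \left(o + 6 o\right) = 2 \cdot 7 o = 14 o$)
$W{\left(l,g \right)} = -2 + 2 g$
$r{\left(Y \right)} = -41 - 2 \sqrt{2} \sqrt{Y}$ ($r{\left(Y \right)} = -43 - \left(-2 + 2 \sqrt{Y + Y}\right) = -43 - \left(-2 + 2 \sqrt{2 Y}\right) = -43 - \left(-2 + 2 \sqrt{2} \sqrt{Y}\right) = -41 - 2 \sqrt{2} \sqrt{Y}$)
$C{\left(-122 \right)} - r{\left(t \right)} = 14 \left(-122\right) - \left(-41 - 2 \sqrt{2} \sqrt{207}\right) = -1708 - \left(-41 - 2 \sqrt{2} \cdot 3 \sqrt{23}\right) = -1708 - \left(-41 - 6 \sqrt{46}\right) = -1708 + \left(41 + 6 \sqrt{46}\right) = -1667 + 6 \sqrt{46}$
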